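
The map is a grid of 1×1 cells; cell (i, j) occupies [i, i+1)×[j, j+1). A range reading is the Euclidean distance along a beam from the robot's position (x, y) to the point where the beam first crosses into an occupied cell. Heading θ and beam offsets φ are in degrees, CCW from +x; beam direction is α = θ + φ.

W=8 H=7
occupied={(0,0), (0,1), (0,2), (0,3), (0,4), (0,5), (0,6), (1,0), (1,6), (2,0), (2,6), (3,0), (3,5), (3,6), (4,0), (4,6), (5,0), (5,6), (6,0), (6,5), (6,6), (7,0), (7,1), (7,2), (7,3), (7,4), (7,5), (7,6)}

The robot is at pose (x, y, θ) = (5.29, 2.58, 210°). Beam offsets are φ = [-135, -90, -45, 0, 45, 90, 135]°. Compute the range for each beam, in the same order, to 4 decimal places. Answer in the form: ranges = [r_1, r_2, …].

ranges = [2.7432, 2.7944, 4.4413, 3.1600, 1.6357, 1.8244, 1.7703]

beam 1: φ=-135°, α=75°
  d=(0.2588,0.9659)  start (5,2)  tX=2.7432 tY=0.4348  stride 1/|dx|=3.8637 1/|dy|=1.0353
    cross y-line → (5,3), t=0.4348
    cross y-line → (5,4), t=1.4701
    cross y-line → (5,5), t=2.5054
    cross x-line → (6,5), t=2.7432 (wall)
  → r_1 = 2.7432
beam 2: φ=-90°, α=120°
  d=(-0.5000,0.8660)  start (5,2)  tX=0.5800 tY=0.4850  stride 1/|dx|=2.0000 1/|dy|=1.1547
    cross y-line → (5,3), t=0.4850
    cross x-line → (4,3), t=0.5800
    cross y-line → (4,4), t=1.6397
    cross x-line → (3,4), t=2.5800
    cross y-line → (3,5), t=2.7944 (wall)
  → r_2 = 2.7944
beam 3: φ=-45°, α=165°
  d=(-0.9659,0.2588)  start (5,2)  tX=0.3002 tY=1.6228  stride 1/|dx|=1.0353 1/|dy|=3.8637
    cross x-line → (4,2), t=0.3002
    cross x-line → (3,2), t=1.3355
    cross y-line → (3,3), t=1.6228
    cross x-line → (2,3), t=2.3708
    cross x-line → (1,3), t=3.4061
    cross x-line → (0,3), t=4.4413 (wall)
  → r_3 = 4.4413
beam 4: φ=0°, α=210°
  d=(-0.8660,-0.5000)  start (5,2)  tX=0.3349 tY=1.1600  stride 1/|dx|=1.1547 1/|dy|=2.0000
    cross x-line → (4,2), t=0.3349
    cross y-line → (4,1), t=1.1600
    cross x-line → (3,1), t=1.4896
    cross x-line → (2,1), t=2.6443
    cross y-line → (2,0), t=3.1600 (wall)
  → r_4 = 3.1600
beam 5: φ=45°, α=255°
  d=(-0.2588,-0.9659)  start (5,2)  tX=1.1205 tY=0.6005  stride 1/|dx|=3.8637 1/|dy|=1.0353
    cross y-line → (5,1), t=0.6005
    cross x-line → (4,1), t=1.1205
    cross y-line → (4,0), t=1.6357 (wall)
  → r_5 = 1.6357
beam 6: φ=90°, α=300°
  d=(0.5000,-0.8660)  start (5,2)  tX=1.4200 tY=0.6697  stride 1/|dx|=2.0000 1/|dy|=1.1547
    cross y-line → (5,1), t=0.6697
    cross x-line → (6,1), t=1.4200
    cross y-line → (6,0), t=1.8244 (wall)
  → r_6 = 1.8244
beam 7: φ=135°, α=345°
  d=(0.9659,-0.2588)  start (5,2)  tX=0.7350 tY=2.2409  stride 1/|dx|=1.0353 1/|dy|=3.8637
    cross x-line → (6,2), t=0.7350
    cross x-line → (7,2), t=1.7703 (wall)
  → r_7 = 1.7703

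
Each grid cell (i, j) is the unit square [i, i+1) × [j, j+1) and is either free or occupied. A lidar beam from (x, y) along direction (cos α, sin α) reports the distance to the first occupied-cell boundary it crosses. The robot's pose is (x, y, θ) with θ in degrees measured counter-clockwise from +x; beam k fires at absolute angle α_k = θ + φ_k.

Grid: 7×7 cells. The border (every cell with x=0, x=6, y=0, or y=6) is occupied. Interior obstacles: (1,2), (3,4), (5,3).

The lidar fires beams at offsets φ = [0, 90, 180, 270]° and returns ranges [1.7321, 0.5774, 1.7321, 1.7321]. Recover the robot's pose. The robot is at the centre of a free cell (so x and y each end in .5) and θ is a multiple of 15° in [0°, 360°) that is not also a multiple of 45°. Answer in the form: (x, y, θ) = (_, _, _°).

The pose lattice has 22·16 = 352 candidates. Test each by forward raycasting.
  (5.5, 1.5, 15°): beam 1 = 0.5176 ≠ 1.7321 ✗
  (2.5, 5.5, 345°): beam 1 = 3.6235 ≠ 1.7321 ✗
  (3.5, 2.5, 255°): beam 1 = 1.5529 ≠ 1.7321 ✗
  (4.5, 2.5, 300°): beam 2 = 1.0000 ≠ 0.5774 ✗
  …
  (2.5, 4.5, 240°): r_1=1.7321, r_2=0.5774, r_3=1.7321, r_4=1.7321 — all match ✓
Unique over the lattice → pose = (2.5, 4.5, 240°).

(x, y, θ) = (2.5, 4.5, 240°)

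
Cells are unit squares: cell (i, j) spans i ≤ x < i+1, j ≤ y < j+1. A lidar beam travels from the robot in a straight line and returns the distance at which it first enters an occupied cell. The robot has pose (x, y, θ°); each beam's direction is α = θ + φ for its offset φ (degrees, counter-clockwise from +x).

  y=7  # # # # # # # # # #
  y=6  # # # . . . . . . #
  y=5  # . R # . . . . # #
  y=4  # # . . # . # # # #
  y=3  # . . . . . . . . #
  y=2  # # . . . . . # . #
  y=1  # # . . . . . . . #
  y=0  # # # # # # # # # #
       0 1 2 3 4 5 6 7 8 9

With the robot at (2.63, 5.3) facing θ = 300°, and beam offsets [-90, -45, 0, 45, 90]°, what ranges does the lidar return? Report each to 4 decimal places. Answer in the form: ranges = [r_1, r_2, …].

beam 1: φ=-90°, α=210°
  direction (-0.8660, -0.5000); cell (2,5); t to first gridline: x 0.7275, y 0.6000 (then +1.1547 / +2.0000)
    (2,4) via y @ 0.6000
    (1,4) via x @ 0.7275  # hit
  → r_1 = 0.7275
beam 2: φ=-45°, α=255°
  direction (-0.2588, -0.9659); cell (2,5); t to first gridline: x 2.4341, y 0.3106 (then +3.8637 / +1.0353)
    (2,4) via y @ 0.3106
    (2,3) via y @ 1.3459
    (2,2) via y @ 2.3811
    (1,2) via x @ 2.4341  # hit
  → r_2 = 2.4341
beam 3: φ=0°, α=300°
  direction (0.5000, -0.8660); cell (2,5); t to first gridline: x 0.7400, y 0.3464 (then +2.0000 / +1.1547)
    (2,4) via y @ 0.3464
    (3,4) via x @ 0.7400
    (3,3) via y @ 1.5011
    (3,2) via y @ 2.6558
    (4,2) via x @ 2.7400
    (4,1) via y @ 3.8105
    (5,1) via x @ 4.7400
    (5,0) via y @ 4.9652  # hit
  → r_3 = 4.9652
beam 4: φ=45°, α=345°
  direction (0.9659, -0.2588); cell (2,5); t to first gridline: x 0.3831, y 1.1591 (then +1.0353 / +3.8637)
    (3,5) via x @ 0.3831  # hit
  → r_4 = 0.3831
beam 5: φ=90°, α=30°
  direction (0.8660, 0.5000); cell (2,5); t to first gridline: x 0.4272, y 1.4000 (then +1.1547 / +2.0000)
    (3,5) via x @ 0.4272  # hit
  → r_5 = 0.4272

ranges = [0.7275, 2.4341, 4.9652, 0.3831, 0.4272]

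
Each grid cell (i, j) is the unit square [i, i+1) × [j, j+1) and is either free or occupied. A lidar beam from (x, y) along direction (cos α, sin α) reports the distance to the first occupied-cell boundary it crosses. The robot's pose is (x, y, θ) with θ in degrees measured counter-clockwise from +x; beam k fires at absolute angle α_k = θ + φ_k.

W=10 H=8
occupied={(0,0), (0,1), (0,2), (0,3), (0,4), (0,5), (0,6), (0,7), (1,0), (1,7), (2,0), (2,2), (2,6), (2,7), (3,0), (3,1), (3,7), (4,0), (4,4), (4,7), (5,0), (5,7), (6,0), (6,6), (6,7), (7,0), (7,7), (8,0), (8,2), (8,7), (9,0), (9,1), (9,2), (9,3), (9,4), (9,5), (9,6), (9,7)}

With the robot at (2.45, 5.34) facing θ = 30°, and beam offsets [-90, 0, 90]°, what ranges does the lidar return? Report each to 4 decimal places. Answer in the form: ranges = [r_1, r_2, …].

beam 1: φ=-90°, α=300°
  dir = (cos 300°, sin 300°) = (0.5000, -0.8660); from cell (2,5)
  next x-line at t=1.1000, next y-line at t=0.3926; Δt_x=2.0000, Δt_y=1.1547
    y: enter (2,4) at t=0.3926
    x: enter (3,4) at t=1.1000
    y: enter (3,3) at t=1.5473
    y: enter (3,2) at t=2.7020
    x: enter (4,2) at t=3.1000
    y: enter (4,1) at t=3.8567
    y: enter (4,0) at t=5.0114 ← occupied
  → r_1 = 5.0114
beam 2: φ=0°, α=30°
  dir = (cos 30°, sin 30°) = (0.8660, 0.5000); from cell (2,5)
  next x-line at t=0.6351, next y-line at t=1.3200; Δt_x=1.1547, Δt_y=2.0000
    x: enter (3,5) at t=0.6351
    y: enter (3,6) at t=1.3200
    x: enter (4,6) at t=1.7898
    x: enter (5,6) at t=2.9445
    y: enter (5,7) at t=3.3200 ← occupied
  → r_2 = 3.3200
beam 3: φ=90°, α=120°
  dir = (cos 120°, sin 120°) = (-0.5000, 0.8660); from cell (2,5)
  next x-line at t=0.9000, next y-line at t=0.7621; Δt_x=2.0000, Δt_y=1.1547
    y: enter (2,6) at t=0.7621 ← occupied
  → r_3 = 0.7621

ranges = [5.0114, 3.3200, 0.7621]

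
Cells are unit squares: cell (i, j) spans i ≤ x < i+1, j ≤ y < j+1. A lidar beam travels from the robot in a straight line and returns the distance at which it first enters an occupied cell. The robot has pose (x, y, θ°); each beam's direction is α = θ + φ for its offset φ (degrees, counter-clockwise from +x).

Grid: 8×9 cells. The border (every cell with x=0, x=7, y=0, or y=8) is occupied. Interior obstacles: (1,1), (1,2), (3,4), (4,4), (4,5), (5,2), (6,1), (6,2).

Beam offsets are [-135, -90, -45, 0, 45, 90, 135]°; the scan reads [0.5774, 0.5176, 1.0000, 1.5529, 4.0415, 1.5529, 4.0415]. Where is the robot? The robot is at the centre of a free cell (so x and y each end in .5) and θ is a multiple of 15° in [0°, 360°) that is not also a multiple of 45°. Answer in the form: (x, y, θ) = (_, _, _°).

(x, y, θ) = (1.5, 4.5, 285°)

Candidates: 34 free-cell centres × 16 headings = 544 poses. Raycast each; keep the one whose scan matches to 4 dp.
  (5.5, 1.5, 150°): beam 1 = 0.5176 ≠ 0.5774 ✗
  (4.5, 2.5, 195°): beam 1 = 5.0000 ≠ 0.5774 ✗
  (6.5, 5.5, 240°): beam 1 = 2.5882 ≠ 0.5774 ✗
  (2.5, 4.5, 330°): beam 1 = 1.5529 ≠ 0.5774 ✗
  …
  (1.5, 4.5, 285°): r_1=0.5774, r_2=0.5176, r_3=1.0000, r_4=1.5529, r_5=4.0415, r_6=1.5529, r_7=4.0415 — all match ✓
Unique over the lattice → pose = (1.5, 4.5, 285°).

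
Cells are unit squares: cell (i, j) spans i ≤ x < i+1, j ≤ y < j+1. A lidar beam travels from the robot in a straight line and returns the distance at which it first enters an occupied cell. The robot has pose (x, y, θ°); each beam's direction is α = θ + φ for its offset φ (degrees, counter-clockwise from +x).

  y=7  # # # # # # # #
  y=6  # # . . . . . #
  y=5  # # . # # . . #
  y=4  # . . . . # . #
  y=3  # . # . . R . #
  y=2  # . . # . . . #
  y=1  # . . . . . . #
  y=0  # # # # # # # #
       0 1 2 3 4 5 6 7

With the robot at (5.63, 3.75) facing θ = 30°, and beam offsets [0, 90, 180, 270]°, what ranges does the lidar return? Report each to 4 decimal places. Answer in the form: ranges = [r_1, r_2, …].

beam 1: φ=0°, α=30°
  direction (0.8660, 0.5000); cell (5,3); t to first gridline: x 0.4272, y 0.5000 (then +1.1547 / +2.0000)
    (6,3) via x @ 0.4272
    (6,4) via y @ 0.5000
    (7,4) via x @ 1.5819  # hit
  → r_1 = 1.5819
beam 2: φ=90°, α=120°
  direction (-0.5000, 0.8660); cell (5,3); t to first gridline: x 1.2600, y 0.2887 (then +2.0000 / +1.1547)
    (5,4) via y @ 0.2887  # hit
  → r_2 = 0.2887
beam 3: φ=180°, α=210°
  direction (-0.8660, -0.5000); cell (5,3); t to first gridline: x 0.7275, y 1.5000 (then +1.1547 / +2.0000)
    (4,3) via x @ 0.7275
    (4,2) via y @ 1.5000
    (3,2) via x @ 1.8822  # hit
  → r_3 = 1.8822
beam 4: φ=270°, α=300°
  direction (0.5000, -0.8660); cell (5,3); t to first gridline: x 0.7400, y 0.8660 (then +2.0000 / +1.1547)
    (6,3) via x @ 0.7400
    (6,2) via y @ 0.8660
    (6,1) via y @ 2.0207
    (7,1) via x @ 2.7400  # hit
  → r_4 = 2.7400

ranges = [1.5819, 0.2887, 1.8822, 2.7400]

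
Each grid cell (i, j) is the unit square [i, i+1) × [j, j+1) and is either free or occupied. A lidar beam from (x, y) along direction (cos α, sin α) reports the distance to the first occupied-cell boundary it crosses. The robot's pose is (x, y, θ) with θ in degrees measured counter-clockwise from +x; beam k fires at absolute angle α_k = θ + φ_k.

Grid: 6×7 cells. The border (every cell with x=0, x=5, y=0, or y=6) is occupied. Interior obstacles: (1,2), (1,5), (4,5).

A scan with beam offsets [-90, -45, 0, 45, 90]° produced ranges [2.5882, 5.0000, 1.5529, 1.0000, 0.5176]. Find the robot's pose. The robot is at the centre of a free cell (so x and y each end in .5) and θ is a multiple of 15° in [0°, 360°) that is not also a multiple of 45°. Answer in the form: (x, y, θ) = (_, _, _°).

(x, y, θ) = (2.5, 5.5, 345°)

Candidates: 17 free-cell centres × 16 headings = 272 poses. Raycast each; keep the one whose scan matches to 4 dp.
  (3.5, 4.5, 165°): beam 1 = 1.5529 ≠ 2.5882 ✗
  (3.5, 2.5, 60°): beam 1 = 1.7321 ≠ 2.5882 ✗
  (4.5, 4.5, 300°): beam 1 = 3.0000 ≠ 2.5882 ✗
  (3.5, 3.5, 150°): beam 1 = 1.7321 ≠ 2.5882 ✗
  …
  (2.5, 5.5, 345°): r_1=2.5882, r_2=5.0000, r_3=1.5529, r_4=1.0000, r_5=0.5176 — all match ✓
Unique over the lattice → pose = (2.5, 5.5, 345°).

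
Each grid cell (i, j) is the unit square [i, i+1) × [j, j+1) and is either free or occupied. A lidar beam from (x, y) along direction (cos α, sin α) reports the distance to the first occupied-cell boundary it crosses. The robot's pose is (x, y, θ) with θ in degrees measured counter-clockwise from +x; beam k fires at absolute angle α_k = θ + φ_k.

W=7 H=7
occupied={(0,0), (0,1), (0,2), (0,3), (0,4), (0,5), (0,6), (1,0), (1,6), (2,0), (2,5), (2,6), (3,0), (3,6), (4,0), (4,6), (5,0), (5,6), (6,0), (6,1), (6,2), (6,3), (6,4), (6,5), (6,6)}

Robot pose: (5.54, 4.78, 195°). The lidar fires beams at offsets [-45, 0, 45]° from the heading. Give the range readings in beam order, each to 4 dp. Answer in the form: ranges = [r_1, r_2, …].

ranges = [2.4400, 4.7002, 4.3648]

beam 1: φ=-45°, α=150°
  cosα=-0.8660 sinα=0.5000 | (5,4) | tMaxX 0.6235 tMaxY 0.4400 | tΔX 1.1547 tΔY 2.0000
    t=0.4400 [y] (5,5)
    t=0.6235 [x] (4,5)
    t=1.7782 [x] (3,5)
    t=2.4400 [y] (3,6) — stop
  → r_1 = 2.4400
beam 2: φ=0°, α=195°
  cosα=-0.9659 sinα=-0.2588 | (5,4) | tMaxX 0.5590 tMaxY 3.0137 | tΔX 1.0353 tΔY 3.8637
    t=0.5590 [x] (4,4)
    t=1.5943 [x] (3,4)
    t=2.6296 [x] (2,4)
    t=3.0137 [y] (2,3)
    t=3.6649 [x] (1,3)
    t=4.7002 [x] (0,3) — stop
  → r_2 = 4.7002
beam 3: φ=45°, α=240°
  cosα=-0.5000 sinα=-0.8660 | (5,4) | tMaxX 1.0800 tMaxY 0.9007 | tΔX 2.0000 tΔY 1.1547
    t=0.9007 [y] (5,3)
    t=1.0800 [x] (4,3)
    t=2.0554 [y] (4,2)
    t=3.0800 [x] (3,2)
    t=3.2101 [y] (3,1)
    t=4.3648 [y] (3,0) — stop
  → r_3 = 4.3648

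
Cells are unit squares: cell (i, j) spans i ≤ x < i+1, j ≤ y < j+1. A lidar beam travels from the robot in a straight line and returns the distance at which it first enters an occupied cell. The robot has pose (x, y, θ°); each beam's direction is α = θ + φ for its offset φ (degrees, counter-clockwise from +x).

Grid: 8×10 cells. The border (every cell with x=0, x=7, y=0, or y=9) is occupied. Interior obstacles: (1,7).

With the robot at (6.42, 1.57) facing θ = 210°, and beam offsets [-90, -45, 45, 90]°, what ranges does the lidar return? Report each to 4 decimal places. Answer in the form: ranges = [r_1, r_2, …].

beam 1: φ=-90°, α=120°
  d=(-0.5000,0.8660)  start (6,1)  tX=0.8400 tY=0.4965  stride 1/|dx|=2.0000 1/|dy|=1.1547
    cross y-line → (6,2), t=0.4965
    cross x-line → (5,2), t=0.8400
    cross y-line → (5,3), t=1.6512
    cross y-line → (5,4), t=2.8059
    cross x-line → (4,4), t=2.8400
    cross y-line → (4,5), t=3.9606
    cross x-line → (3,5), t=4.8400
    cross y-line → (3,6), t=5.1153
    cross y-line → (3,7), t=6.2700
    cross x-line → (2,7), t=6.8400
    cross y-line → (2,8), t=7.4247
    cross y-line → (2,9), t=8.5794 (wall)
  → r_1 = 8.5794
beam 2: φ=-45°, α=165°
  d=(-0.9659,0.2588)  start (6,1)  tX=0.4348 tY=1.6614  stride 1/|dx|=1.0353 1/|dy|=3.8637
    cross x-line → (5,1), t=0.4348
    cross x-line → (4,1), t=1.4701
    cross y-line → (4,2), t=1.6614
    cross x-line → (3,2), t=2.5054
    cross x-line → (2,2), t=3.5406
    cross x-line → (1,2), t=4.5759
    cross y-line → (1,3), t=5.5251
    cross x-line → (0,3), t=5.6112 (wall)
  → r_2 = 5.6112
beam 3: φ=45°, α=255°
  d=(-0.2588,-0.9659)  start (6,1)  tX=1.6228 tY=0.5901  stride 1/|dx|=3.8637 1/|dy|=1.0353
    cross y-line → (6,0), t=0.5901 (wall)
  → r_3 = 0.5901
beam 4: φ=90°, α=300°
  d=(0.5000,-0.8660)  start (6,1)  tX=1.1600 tY=0.6582  stride 1/|dx|=2.0000 1/|dy|=1.1547
    cross y-line → (6,0), t=0.6582 (wall)
  → r_4 = 0.6582

ranges = [8.5794, 5.6112, 0.5901, 0.6582]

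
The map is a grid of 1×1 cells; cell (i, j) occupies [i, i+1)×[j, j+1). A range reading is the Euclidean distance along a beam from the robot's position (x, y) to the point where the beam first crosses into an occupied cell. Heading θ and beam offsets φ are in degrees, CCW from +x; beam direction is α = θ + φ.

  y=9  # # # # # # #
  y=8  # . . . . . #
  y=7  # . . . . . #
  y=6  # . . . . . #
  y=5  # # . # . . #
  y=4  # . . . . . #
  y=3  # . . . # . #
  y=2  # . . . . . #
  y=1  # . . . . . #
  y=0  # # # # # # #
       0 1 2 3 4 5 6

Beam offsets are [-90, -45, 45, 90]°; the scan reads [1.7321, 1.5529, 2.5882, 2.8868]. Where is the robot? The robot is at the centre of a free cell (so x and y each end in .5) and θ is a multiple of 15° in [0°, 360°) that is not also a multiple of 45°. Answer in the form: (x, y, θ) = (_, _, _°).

(x, y, θ) = (2.5, 3.5, 210°)

Candidates: 37 free-cell centres × 16 headings = 592 poses. Raycast each; keep the one whose scan matches to 4 dp.
  (4.5, 8.5, 105°): beam 1 = 1.5529 ≠ 1.7321 ✗
  (2.5, 3.5, 240°): beam 4 = 4.0415 ≠ 2.8868 ✗
  (2.5, 2.5, 120°): beam 2 = 2.5882 ≠ 1.5529 ✗
  (3.5, 6.5, 165°): beam 1 = 2.5882 ≠ 1.7321 ✗
  …
  (2.5, 3.5, 210°): r_1=1.7321, r_2=1.5529, r_3=2.5882, r_4=2.8868 — all match ✓
No second candidate reproduces the full scan.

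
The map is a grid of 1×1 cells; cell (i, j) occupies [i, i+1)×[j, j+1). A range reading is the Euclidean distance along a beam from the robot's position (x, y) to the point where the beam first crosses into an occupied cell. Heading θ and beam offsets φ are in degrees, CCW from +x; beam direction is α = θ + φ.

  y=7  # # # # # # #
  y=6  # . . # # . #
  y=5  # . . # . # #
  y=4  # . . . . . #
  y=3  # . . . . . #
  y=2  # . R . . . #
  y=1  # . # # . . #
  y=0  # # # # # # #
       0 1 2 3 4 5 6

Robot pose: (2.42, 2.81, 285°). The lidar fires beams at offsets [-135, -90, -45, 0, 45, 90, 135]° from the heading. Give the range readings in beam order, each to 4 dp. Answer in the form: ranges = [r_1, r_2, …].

ranges = [1.6397, 1.4701, 2.0900, 0.8386, 1.6200, 3.7063, 2.5288]

beam 1: φ=-135°, α=150°
  d=(-0.8660,0.5000)  start (2,2)  tX=0.4850 tY=0.3800  stride 1/|dx|=1.1547 1/|dy|=2.0000
    cross y-line → (2,3), t=0.3800
    cross x-line → (1,3), t=0.4850
    cross x-line → (0,3), t=1.6397 (wall)
  → r_1 = 1.6397
beam 2: φ=-90°, α=195°
  d=(-0.9659,-0.2588)  start (2,2)  tX=0.4348 tY=3.1296  stride 1/|dx|=1.0353 1/|dy|=3.8637
    cross x-line → (1,2), t=0.4348
    cross x-line → (0,2), t=1.4701 (wall)
  → r_2 = 1.4701
beam 3: φ=-45°, α=240°
  d=(-0.5000,-0.8660)  start (2,2)  tX=0.8400 tY=0.9353  stride 1/|dx|=2.0000 1/|dy|=1.1547
    cross x-line → (1,2), t=0.8400
    cross y-line → (1,1), t=0.9353
    cross y-line → (1,0), t=2.0900 (wall)
  → r_3 = 2.0900
beam 4: φ=0°, α=285°
  d=(0.2588,-0.9659)  start (2,2)  tX=2.2409 tY=0.8386  stride 1/|dx|=3.8637 1/|dy|=1.0353
    cross y-line → (2,1), t=0.8386 (wall)
  → r_4 = 0.8386
beam 5: φ=45°, α=330°
  d=(0.8660,-0.5000)  start (2,2)  tX=0.6697 tY=1.6200  stride 1/|dx|=1.1547 1/|dy|=2.0000
    cross x-line → (3,2), t=0.6697
    cross y-line → (3,1), t=1.6200 (wall)
  → r_5 = 1.6200
beam 6: φ=90°, α=15°
  d=(0.9659,0.2588)  start (2,2)  tX=0.6005 tY=0.7341  stride 1/|dx|=1.0353 1/|dy|=3.8637
    cross x-line → (3,2), t=0.6005
    cross y-line → (3,3), t=0.7341
    cross x-line → (4,3), t=1.6357
    cross x-line → (5,3), t=2.6710
    cross x-line → (6,3), t=3.7063 (wall)
  → r_6 = 3.7063
beam 7: φ=135°, α=60°
  d=(0.5000,0.8660)  start (2,2)  tX=1.1600 tY=0.2194  stride 1/|dx|=2.0000 1/|dy|=1.1547
    cross y-line → (2,3), t=0.2194
    cross x-line → (3,3), t=1.1600
    cross y-line → (3,4), t=1.3741
    cross y-line → (3,5), t=2.5288 (wall)
  → r_7 = 2.5288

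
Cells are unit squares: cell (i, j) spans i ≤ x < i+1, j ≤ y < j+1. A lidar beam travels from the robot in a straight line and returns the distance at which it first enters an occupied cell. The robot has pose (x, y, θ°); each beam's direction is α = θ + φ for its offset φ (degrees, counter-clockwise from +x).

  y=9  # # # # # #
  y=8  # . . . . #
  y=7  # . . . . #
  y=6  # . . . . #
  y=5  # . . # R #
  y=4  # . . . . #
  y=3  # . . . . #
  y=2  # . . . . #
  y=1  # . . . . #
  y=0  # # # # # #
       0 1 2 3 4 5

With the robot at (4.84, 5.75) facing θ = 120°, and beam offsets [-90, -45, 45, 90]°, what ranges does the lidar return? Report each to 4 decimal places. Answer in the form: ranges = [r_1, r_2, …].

ranges = [0.1848, 0.6182, 0.8696, 0.9699]

beam 1: φ=-90°, α=30°
  dir = (cos 30°, sin 30°) = (0.8660, 0.5000); from cell (4,5)
  next x-line at t=0.1848, next y-line at t=0.5000; Δt_x=1.1547, Δt_y=2.0000
    x: enter (5,5) at t=0.1848 ← occupied
  → r_1 = 0.1848
beam 2: φ=-45°, α=75°
  dir = (cos 75°, sin 75°) = (0.2588, 0.9659); from cell (4,5)
  next x-line at t=0.6182, next y-line at t=0.2588; Δt_x=3.8637, Δt_y=1.0353
    y: enter (4,6) at t=0.2588
    x: enter (5,6) at t=0.6182 ← occupied
  → r_2 = 0.6182
beam 3: φ=45°, α=165°
  dir = (cos 165°, sin 165°) = (-0.9659, 0.2588); from cell (4,5)
  next x-line at t=0.8696, next y-line at t=0.9659; Δt_x=1.0353, Δt_y=3.8637
    x: enter (3,5) at t=0.8696 ← occupied
  → r_3 = 0.8696
beam 4: φ=90°, α=210°
  dir = (cos 210°, sin 210°) = (-0.8660, -0.5000); from cell (4,5)
  next x-line at t=0.9699, next y-line at t=1.5000; Δt_x=1.1547, Δt_y=2.0000
    x: enter (3,5) at t=0.9699 ← occupied
  → r_4 = 0.9699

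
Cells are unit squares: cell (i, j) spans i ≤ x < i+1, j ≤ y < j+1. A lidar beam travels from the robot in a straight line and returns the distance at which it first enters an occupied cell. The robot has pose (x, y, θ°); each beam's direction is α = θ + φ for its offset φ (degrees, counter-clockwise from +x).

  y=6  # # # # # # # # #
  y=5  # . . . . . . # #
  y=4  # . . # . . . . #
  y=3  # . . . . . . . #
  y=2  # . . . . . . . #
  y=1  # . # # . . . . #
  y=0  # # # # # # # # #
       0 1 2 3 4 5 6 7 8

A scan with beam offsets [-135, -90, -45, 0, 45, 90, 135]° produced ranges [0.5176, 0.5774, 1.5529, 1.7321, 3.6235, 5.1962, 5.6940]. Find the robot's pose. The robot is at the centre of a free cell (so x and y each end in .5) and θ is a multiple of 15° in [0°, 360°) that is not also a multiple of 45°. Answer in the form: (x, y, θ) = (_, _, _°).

The pose lattice has 31·16 = 496 candidates. Test each by forward raycasting.
  (2.5, 5.5, 15°): beam 1 = 3.0000 ≠ 0.5176 ✗
  (2.5, 3.5, 15°): beam 1 = 2.8868 ≠ 0.5176 ✗
  (2.5, 5.5, 240°): beam 2 = 1.0000 ≠ 0.5774 ✗
  (6.5, 3.5, 255°): beam 1 = 2.8868 ≠ 0.5176 ✗
  …
  (6.5, 1.5, 30°): r_1=0.5176, r_2=0.5774, r_3=1.5529, r_4=1.7321, r_5=3.6235, r_6=5.1962, r_7=5.6940 — all match ✓
Unique over the lattice → pose = (6.5, 1.5, 30°).

(x, y, θ) = (6.5, 1.5, 30°)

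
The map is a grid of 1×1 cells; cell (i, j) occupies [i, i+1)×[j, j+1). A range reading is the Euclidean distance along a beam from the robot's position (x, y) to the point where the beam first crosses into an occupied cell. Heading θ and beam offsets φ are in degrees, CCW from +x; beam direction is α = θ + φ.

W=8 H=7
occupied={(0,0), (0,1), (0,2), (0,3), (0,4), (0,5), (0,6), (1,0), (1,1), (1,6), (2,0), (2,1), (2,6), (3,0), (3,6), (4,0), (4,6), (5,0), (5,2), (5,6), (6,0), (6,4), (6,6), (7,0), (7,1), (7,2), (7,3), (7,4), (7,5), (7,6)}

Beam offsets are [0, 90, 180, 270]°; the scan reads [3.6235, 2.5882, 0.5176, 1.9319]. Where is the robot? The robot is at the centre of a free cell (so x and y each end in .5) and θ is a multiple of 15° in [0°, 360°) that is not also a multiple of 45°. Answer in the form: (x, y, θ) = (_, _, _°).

(x, y, θ) = (3.5, 5.5, 255°)

The pose lattice has 26·16 = 416 candidates. Test each by forward raycasting.
  (6.5, 5.5, 30°): beam 1 = 0.5774 ≠ 3.6235 ✗
  (4.5, 4.5, 60°): beam 1 = 1.7321 ≠ 3.6235 ✗
  (3.5, 5.5, 285°): beam 1 = 4.6587 ≠ 3.6235 ✗
  …
  (3.5, 5.5, 255°): r_1=3.6235, r_2=2.5882, r_3=0.5176, r_4=1.9319 — all match ✓
Unique over the lattice → pose = (3.5, 5.5, 255°).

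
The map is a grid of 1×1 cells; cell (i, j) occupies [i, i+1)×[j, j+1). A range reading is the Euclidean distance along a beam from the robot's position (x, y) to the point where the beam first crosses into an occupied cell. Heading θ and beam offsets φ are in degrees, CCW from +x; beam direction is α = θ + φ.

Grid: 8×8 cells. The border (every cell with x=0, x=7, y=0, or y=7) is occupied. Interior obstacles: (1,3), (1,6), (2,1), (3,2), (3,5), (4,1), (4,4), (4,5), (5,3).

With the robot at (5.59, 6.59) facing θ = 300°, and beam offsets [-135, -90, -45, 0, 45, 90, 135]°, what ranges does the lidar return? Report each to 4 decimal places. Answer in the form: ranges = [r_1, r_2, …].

ranges = [1.5841, 1.1800, 2.2796, 2.8200, 1.4597, 0.8200, 0.4245]

beam 1: φ=-135°, α=165°
  direction (-0.9659, 0.2588); cell (5,6); t to first gridline: x 0.6108, y 1.5841 (then +1.0353 / +3.8637)
    (4,6) via x @ 0.6108
    (4,7) via y @ 1.5841  # hit
  → r_1 = 1.5841
beam 2: φ=-90°, α=210°
  direction (-0.8660, -0.5000); cell (5,6); t to first gridline: x 0.6813, y 1.1800 (then +1.1547 / +2.0000)
    (4,6) via x @ 0.6813
    (4,5) via y @ 1.1800  # hit
  → r_2 = 1.1800
beam 3: φ=-45°, α=255°
  direction (-0.2588, -0.9659); cell (5,6); t to first gridline: x 2.2796, y 0.6108 (then +3.8637 / +1.0353)
    (5,5) via y @ 0.6108
    (5,4) via y @ 1.6461
    (4,4) via x @ 2.2796  # hit
  → r_3 = 2.2796
beam 4: φ=0°, α=300°
  direction (0.5000, -0.8660); cell (5,6); t to first gridline: x 0.8200, y 0.6813 (then +2.0000 / +1.1547)
    (5,5) via y @ 0.6813
    (6,5) via x @ 0.8200
    (6,4) via y @ 1.8360
    (7,4) via x @ 2.8200  # hit
  → r_4 = 2.8200
beam 5: φ=45°, α=345°
  direction (0.9659, -0.2588); cell (5,6); t to first gridline: x 0.4245, y 2.2796 (then +1.0353 / +3.8637)
    (6,6) via x @ 0.4245
    (7,6) via x @ 1.4597  # hit
  → r_5 = 1.4597
beam 6: φ=90°, α=30°
  direction (0.8660, 0.5000); cell (5,6); t to first gridline: x 0.4734, y 0.8200 (then +1.1547 / +2.0000)
    (6,6) via x @ 0.4734
    (6,7) via y @ 0.8200  # hit
  → r_6 = 0.8200
beam 7: φ=135°, α=75°
  direction (0.2588, 0.9659); cell (5,6); t to first gridline: x 1.5841, y 0.4245 (then +3.8637 / +1.0353)
    (5,7) via y @ 0.4245  # hit
  → r_7 = 0.4245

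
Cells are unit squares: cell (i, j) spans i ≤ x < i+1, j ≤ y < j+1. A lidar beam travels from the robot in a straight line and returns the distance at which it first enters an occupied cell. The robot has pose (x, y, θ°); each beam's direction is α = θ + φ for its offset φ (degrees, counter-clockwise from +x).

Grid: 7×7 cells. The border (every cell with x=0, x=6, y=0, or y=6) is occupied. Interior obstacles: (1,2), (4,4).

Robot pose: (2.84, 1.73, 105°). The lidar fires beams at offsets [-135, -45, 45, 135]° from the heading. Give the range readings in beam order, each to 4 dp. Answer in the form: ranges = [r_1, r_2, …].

beam 1: φ=-135°, α=330°
  d=(0.8660,-0.5000)  start (2,1)  tX=0.1848 tY=1.4600  stride 1/|dx|=1.1547 1/|dy|=2.0000
    cross x-line → (3,1), t=0.1848
    cross x-line → (4,1), t=1.3395
    cross y-line → (4,0), t=1.4600 (wall)
  → r_1 = 1.4600
beam 2: φ=-45°, α=60°
  d=(0.5000,0.8660)  start (2,1)  tX=0.3200 tY=0.3118  stride 1/|dx|=2.0000 1/|dy|=1.1547
    cross y-line → (2,2), t=0.3118
    cross x-line → (3,2), t=0.3200
    cross y-line → (3,3), t=1.4665
    cross x-line → (4,3), t=2.3200
    cross y-line → (4,4), t=2.6212 (wall)
  → r_2 = 2.6212
beam 3: φ=45°, α=150°
  d=(-0.8660,0.5000)  start (2,1)  tX=0.9699 tY=0.5400  stride 1/|dx|=1.1547 1/|dy|=2.0000
    cross y-line → (2,2), t=0.5400
    cross x-line → (1,2), t=0.9699 (wall)
  → r_3 = 0.9699
beam 4: φ=135°, α=240°
  d=(-0.5000,-0.8660)  start (2,1)  tX=1.6800 tY=0.8429  stride 1/|dx|=2.0000 1/|dy|=1.1547
    cross y-line → (2,0), t=0.8429 (wall)
  → r_4 = 0.8429

ranges = [1.4600, 2.6212, 0.9699, 0.8429]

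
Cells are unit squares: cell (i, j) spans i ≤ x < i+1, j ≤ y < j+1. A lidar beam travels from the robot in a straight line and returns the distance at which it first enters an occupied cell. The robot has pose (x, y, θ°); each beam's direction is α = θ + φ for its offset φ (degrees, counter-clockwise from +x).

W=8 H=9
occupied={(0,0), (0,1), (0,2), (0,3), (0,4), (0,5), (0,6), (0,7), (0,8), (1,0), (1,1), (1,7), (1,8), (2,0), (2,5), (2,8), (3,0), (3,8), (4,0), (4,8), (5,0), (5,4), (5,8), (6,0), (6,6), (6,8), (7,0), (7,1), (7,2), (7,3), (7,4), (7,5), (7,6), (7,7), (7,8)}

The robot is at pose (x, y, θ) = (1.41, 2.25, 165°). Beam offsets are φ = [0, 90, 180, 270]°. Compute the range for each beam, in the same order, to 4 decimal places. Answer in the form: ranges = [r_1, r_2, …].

beam 1: φ=0°, α=165°
  cosα=-0.9659 sinα=0.2588 | (1,2) | tMaxX 0.4245 tMaxY 2.8978 | tΔX 1.0353 tΔY 3.8637
    t=0.4245 [x] (0,2) — stop
  → r_1 = 0.4245
beam 2: φ=90°, α=255°
  cosα=-0.2588 sinα=-0.9659 | (1,2) | tMaxX 1.5841 tMaxY 0.2588 | tΔX 3.8637 tΔY 1.0353
    t=0.2588 [y] (1,1) — stop
  → r_2 = 0.2588
beam 3: φ=180°, α=345°
  cosα=0.9659 sinα=-0.2588 | (1,2) | tMaxX 0.6108 tMaxY 0.9659 | tΔX 1.0353 tΔY 3.8637
    t=0.6108 [x] (2,2)
    t=0.9659 [y] (2,1)
    t=1.6461 [x] (3,1)
    t=2.6814 [x] (4,1)
    t=3.7166 [x] (5,1)
    t=4.7519 [x] (6,1)
    t=4.8296 [y] (6,0) — stop
  → r_3 = 4.8296
beam 4: φ=270°, α=75°
  cosα=0.2588 sinα=0.9659 | (1,2) | tMaxX 2.2796 tMaxY 0.7765 | tΔX 3.8637 tΔY 1.0353
    t=0.7765 [y] (1,3)
    t=1.8117 [y] (1,4)
    t=2.2796 [x] (2,4)
    t=2.8470 [y] (2,5) — stop
  → r_4 = 2.8470

ranges = [0.4245, 0.2588, 4.8296, 2.8470]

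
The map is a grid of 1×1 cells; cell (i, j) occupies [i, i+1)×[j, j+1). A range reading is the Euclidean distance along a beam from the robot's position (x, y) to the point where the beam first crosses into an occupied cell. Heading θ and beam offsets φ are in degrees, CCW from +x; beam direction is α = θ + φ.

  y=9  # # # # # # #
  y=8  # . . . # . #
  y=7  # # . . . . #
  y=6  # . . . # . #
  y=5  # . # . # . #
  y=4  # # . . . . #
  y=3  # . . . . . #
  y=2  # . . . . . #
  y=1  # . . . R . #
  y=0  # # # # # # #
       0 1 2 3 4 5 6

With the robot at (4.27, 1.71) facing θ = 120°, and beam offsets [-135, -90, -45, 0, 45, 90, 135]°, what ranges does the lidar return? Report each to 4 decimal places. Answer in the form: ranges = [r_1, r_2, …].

beam 1: φ=-135°, α=345°
  dir = (cos 345°, sin 345°) = (0.9659, -0.2588); from cell (4,1)
  next x-line at t=0.7558, next y-line at t=2.7432; Δt_x=1.0353, Δt_y=3.8637
    x: enter (5,1) at t=0.7558
    x: enter (6,1) at t=1.7910 ← occupied
  → r_1 = 1.7910
beam 2: φ=-90°, α=30°
  dir = (cos 30°, sin 30°) = (0.8660, 0.5000); from cell (4,1)
  next x-line at t=0.8429, next y-line at t=0.5800; Δt_x=1.1547, Δt_y=2.0000
    y: enter (4,2) at t=0.5800
    x: enter (5,2) at t=0.8429
    x: enter (6,2) at t=1.9976 ← occupied
  → r_2 = 1.9976
beam 3: φ=-45°, α=75°
  dir = (cos 75°, sin 75°) = (0.2588, 0.9659); from cell (4,1)
  next x-line at t=2.8205, next y-line at t=0.3002; Δt_x=3.8637, Δt_y=1.0353
    y: enter (4,2) at t=0.3002
    y: enter (4,3) at t=1.3355
    y: enter (4,4) at t=2.3708
    x: enter (5,4) at t=2.8205
    y: enter (5,5) at t=3.4061
    y: enter (5,6) at t=4.4413
    y: enter (5,7) at t=5.4766
    y: enter (5,8) at t=6.5119
    x: enter (6,8) at t=6.6842 ← occupied
  → r_3 = 6.6842
beam 4: φ=0°, α=120°
  dir = (cos 120°, sin 120°) = (-0.5000, 0.8660); from cell (4,1)
  next x-line at t=0.5400, next y-line at t=0.3349; Δt_x=2.0000, Δt_y=1.1547
    y: enter (4,2) at t=0.3349
    x: enter (3,2) at t=0.5400
    y: enter (3,3) at t=1.4896
    x: enter (2,3) at t=2.5400
    y: enter (2,4) at t=2.6443
    y: enter (2,5) at t=3.7990 ← occupied
  → r_4 = 3.7990
beam 5: φ=45°, α=165°
  dir = (cos 165°, sin 165°) = (-0.9659, 0.2588); from cell (4,1)
  next x-line at t=0.2795, next y-line at t=1.1205; Δt_x=1.0353, Δt_y=3.8637
    x: enter (3,1) at t=0.2795
    y: enter (3,2) at t=1.1205
    x: enter (2,2) at t=1.3148
    x: enter (1,2) at t=2.3501
    x: enter (0,2) at t=3.3854 ← occupied
  → r_5 = 3.3854
beam 6: φ=90°, α=210°
  dir = (cos 210°, sin 210°) = (-0.8660, -0.5000); from cell (4,1)
  next x-line at t=0.3118, next y-line at t=1.4200; Δt_x=1.1547, Δt_y=2.0000
    x: enter (3,1) at t=0.3118
    y: enter (3,0) at t=1.4200 ← occupied
  → r_6 = 1.4200
beam 7: φ=135°, α=255°
  dir = (cos 255°, sin 255°) = (-0.2588, -0.9659); from cell (4,1)
  next x-line at t=1.0432, next y-line at t=0.7350; Δt_x=3.8637, Δt_y=1.0353
    y: enter (4,0) at t=0.7350 ← occupied
  → r_7 = 0.7350

ranges = [1.7910, 1.9976, 6.6842, 3.7990, 3.3854, 1.4200, 0.7350]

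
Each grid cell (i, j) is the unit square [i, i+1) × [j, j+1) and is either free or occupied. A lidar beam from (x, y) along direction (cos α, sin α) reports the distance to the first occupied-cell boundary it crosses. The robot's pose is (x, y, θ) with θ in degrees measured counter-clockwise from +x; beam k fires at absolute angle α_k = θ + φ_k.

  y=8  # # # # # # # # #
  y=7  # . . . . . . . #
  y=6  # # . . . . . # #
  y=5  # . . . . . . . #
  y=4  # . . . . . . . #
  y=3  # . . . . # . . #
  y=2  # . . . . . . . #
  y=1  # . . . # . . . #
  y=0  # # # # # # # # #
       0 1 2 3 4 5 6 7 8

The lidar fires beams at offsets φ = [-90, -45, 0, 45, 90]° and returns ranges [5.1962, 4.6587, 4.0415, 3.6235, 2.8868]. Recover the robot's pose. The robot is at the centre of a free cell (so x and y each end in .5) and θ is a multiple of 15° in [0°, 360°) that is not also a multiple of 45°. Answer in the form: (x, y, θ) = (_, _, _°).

(x, y, θ) = (4.5, 3.5, 150°)

The pose lattice has 45·16 = 720 candidates. Test each by forward raycasting.
  (4.5, 5.5, 15°): beam 1 = 1.9319 ≠ 5.1962 ✗
  (2.5, 5.5, 30°): beam 1 = 4.0415 ≠ 5.1962 ✗
  (5.5, 4.5, 345°): beam 1 = 0.5176 ≠ 5.1962 ✗
  …
  (4.5, 3.5, 150°): r_1=5.1962, r_2=4.6587, r_3=4.0415, r_4=3.6235, r_5=2.8868 — all match ✓
No second candidate reproduces the full scan.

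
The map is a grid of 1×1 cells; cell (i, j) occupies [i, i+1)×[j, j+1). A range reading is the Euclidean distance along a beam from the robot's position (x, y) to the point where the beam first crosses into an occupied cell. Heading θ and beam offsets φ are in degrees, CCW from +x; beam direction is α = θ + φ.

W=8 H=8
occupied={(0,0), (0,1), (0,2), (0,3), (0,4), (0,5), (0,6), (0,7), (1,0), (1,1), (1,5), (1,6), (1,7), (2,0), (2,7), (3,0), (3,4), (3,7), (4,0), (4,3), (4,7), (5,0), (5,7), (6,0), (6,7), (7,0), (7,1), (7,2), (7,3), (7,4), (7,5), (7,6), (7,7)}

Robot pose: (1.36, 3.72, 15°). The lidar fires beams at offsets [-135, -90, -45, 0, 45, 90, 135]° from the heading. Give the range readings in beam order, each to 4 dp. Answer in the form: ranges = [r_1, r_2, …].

ranges = [0.7200, 1.7807, 5.4400, 1.6979, 3.7874, 1.3252, 0.4157]

beam 1: φ=-135°, α=240°
  cosα=-0.5000 sinα=-0.8660 | (1,3) | tMaxX 0.7200 tMaxY 0.8314 | tΔX 2.0000 tΔY 1.1547
    t=0.7200 [x] (0,3) — stop
  → r_1 = 0.7200
beam 2: φ=-90°, α=285°
  cosα=0.2588 sinα=-0.9659 | (1,3) | tMaxX 2.4728 tMaxY 0.7454 | tΔX 3.8637 tΔY 1.0353
    t=0.7454 [y] (1,2)
    t=1.7807 [y] (1,1) — stop
  → r_2 = 1.7807
beam 3: φ=-45°, α=330°
  cosα=0.8660 sinα=-0.5000 | (1,3) | tMaxX 0.7390 tMaxY 1.4400 | tΔX 1.1547 tΔY 2.0000
    t=0.7390 [x] (2,3)
    t=1.4400 [y] (2,2)
    t=1.8937 [x] (3,2)
    t=3.0484 [x] (4,2)
    t=3.4400 [y] (4,1)
    t=4.2031 [x] (5,1)
    t=5.3578 [x] (6,1)
    t=5.4400 [y] (6,0) — stop
  → r_3 = 5.4400
beam 4: φ=0°, α=15°
  cosα=0.9659 sinα=0.2588 | (1,3) | tMaxX 0.6626 tMaxY 1.0818 | tΔX 1.0353 tΔY 3.8637
    t=0.6626 [x] (2,3)
    t=1.0818 [y] (2,4)
    t=1.6979 [x] (3,4) — stop
  → r_4 = 1.6979
beam 5: φ=45°, α=60°
  cosα=0.5000 sinα=0.8660 | (1,3) | tMaxX 1.2800 tMaxY 0.3233 | tΔX 2.0000 tΔY 1.1547
    t=0.3233 [y] (1,4)
    t=1.2800 [x] (2,4)
    t=1.4780 [y] (2,5)
    t=2.6327 [y] (2,6)
    t=3.2800 [x] (3,6)
    t=3.7874 [y] (3,7) — stop
  → r_5 = 3.7874
beam 6: φ=90°, α=105°
  cosα=-0.2588 sinα=0.9659 | (1,3) | tMaxX 1.3909 tMaxY 0.2899 | tΔX 3.8637 tΔY 1.0353
    t=0.2899 [y] (1,4)
    t=1.3252 [y] (1,5) — stop
  → r_6 = 1.3252
beam 7: φ=135°, α=150°
  cosα=-0.8660 sinα=0.5000 | (1,3) | tMaxX 0.4157 tMaxY 0.5600 | tΔX 1.1547 tΔY 2.0000
    t=0.4157 [x] (0,3) — stop
  → r_7 = 0.4157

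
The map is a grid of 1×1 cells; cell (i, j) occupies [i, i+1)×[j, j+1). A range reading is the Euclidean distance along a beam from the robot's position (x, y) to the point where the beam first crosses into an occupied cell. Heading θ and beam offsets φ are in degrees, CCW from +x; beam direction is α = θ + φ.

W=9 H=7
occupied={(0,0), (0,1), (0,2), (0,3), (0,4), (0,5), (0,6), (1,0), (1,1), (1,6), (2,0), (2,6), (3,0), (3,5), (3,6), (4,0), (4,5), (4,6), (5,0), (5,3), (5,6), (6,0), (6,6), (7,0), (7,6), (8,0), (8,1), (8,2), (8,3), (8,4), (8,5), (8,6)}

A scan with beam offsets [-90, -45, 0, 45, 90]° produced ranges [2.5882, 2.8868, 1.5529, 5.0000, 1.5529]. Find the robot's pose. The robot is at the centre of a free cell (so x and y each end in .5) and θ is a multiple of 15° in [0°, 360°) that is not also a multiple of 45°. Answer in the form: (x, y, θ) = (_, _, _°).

(x, y, θ) = (3.5, 3.5, 345°)

The pose lattice has 31·16 = 496 candidates. Test each by forward raycasting.
  (6.5, 1.5, 330°): beam 1 = 0.5774 ≠ 2.5882 ✗
  (4.5, 1.5, 120°): beam 1 = 4.0415 ≠ 2.5882 ✗
  (6.5, 5.5, 120°): beam 1 = 1.0000 ≠ 2.5882 ✗
  (6.5, 2.5, 30°): beam 1 = 1.7321 ≠ 2.5882 ✗
  …
  (3.5, 3.5, 345°): r_1=2.5882, r_2=2.8868, r_3=1.5529, r_4=5.0000, r_5=1.5529 — all match ✓
Only this pose fits every beam.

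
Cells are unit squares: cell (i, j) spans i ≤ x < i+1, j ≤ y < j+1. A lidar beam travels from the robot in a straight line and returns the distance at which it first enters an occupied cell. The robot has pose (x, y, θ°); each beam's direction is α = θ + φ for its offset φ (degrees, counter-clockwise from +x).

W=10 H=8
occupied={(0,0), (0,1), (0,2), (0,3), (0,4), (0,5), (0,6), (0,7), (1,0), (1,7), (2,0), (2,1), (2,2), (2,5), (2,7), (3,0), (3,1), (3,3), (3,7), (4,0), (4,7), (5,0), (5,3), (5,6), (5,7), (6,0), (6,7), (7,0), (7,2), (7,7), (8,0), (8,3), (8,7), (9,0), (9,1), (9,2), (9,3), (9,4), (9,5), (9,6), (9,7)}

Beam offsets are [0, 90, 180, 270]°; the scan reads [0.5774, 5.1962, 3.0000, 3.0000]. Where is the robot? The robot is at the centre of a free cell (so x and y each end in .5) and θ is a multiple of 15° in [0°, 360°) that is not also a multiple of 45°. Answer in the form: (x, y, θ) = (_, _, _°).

(x, y, θ) = (5.5, 5.5, 120°)

Enumerate (i+0.5, j+0.5, θ) over the 39 free cells and 16 admissible headings. For each, cast all 4 beams and compare to the given ranges.
  (1.5, 6.5, 165°): beam 1 = 0.5176 ≠ 0.5774 ✗
  (1.5, 5.5, 300°): beam 1 = 2.8868 ≠ 0.5774 ✗
  (3.5, 4.5, 60°): beam 1 = 2.8868 ≠ 0.5774 ✗
  …
  (5.5, 5.5, 120°): r_1=0.5774, r_2=5.1962, r_3=3.0000, r_4=3.0000 — all match ✓
Only this pose fits every beam.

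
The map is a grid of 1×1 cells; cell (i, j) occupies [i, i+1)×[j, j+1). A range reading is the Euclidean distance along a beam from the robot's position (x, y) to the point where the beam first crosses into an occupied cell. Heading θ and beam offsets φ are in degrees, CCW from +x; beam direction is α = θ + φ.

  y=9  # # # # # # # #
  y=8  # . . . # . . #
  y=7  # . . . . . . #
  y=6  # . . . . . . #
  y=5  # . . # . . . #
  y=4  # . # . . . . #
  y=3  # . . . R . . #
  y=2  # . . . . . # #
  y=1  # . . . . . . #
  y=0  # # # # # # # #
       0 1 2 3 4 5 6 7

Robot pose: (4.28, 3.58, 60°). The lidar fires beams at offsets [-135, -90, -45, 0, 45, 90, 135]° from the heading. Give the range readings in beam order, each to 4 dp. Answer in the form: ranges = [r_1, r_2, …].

beam 1: φ=-135°, α=285°
  dir = (cos 285°, sin 285°) = (0.2588, -0.9659); from cell (4,3)
  next x-line at t=2.7819, next y-line at t=0.6005; Δt_x=3.8637, Δt_y=1.0353
    y: enter (4,2) at t=0.6005
    y: enter (4,1) at t=1.6357
    y: enter (4,0) at t=2.6710 ← occupied
  → r_1 = 2.6710
beam 2: φ=-90°, α=330°
  dir = (cos 330°, sin 330°) = (0.8660, -0.5000); from cell (4,3)
  next x-line at t=0.8314, next y-line at t=1.1600; Δt_x=1.1547, Δt_y=2.0000
    x: enter (5,3) at t=0.8314
    y: enter (5,2) at t=1.1600
    x: enter (6,2) at t=1.9861 ← occupied
  → r_2 = 1.9861
beam 3: φ=-45°, α=15°
  dir = (cos 15°, sin 15°) = (0.9659, 0.2588); from cell (4,3)
  next x-line at t=0.7454, next y-line at t=1.6228; Δt_x=1.0353, Δt_y=3.8637
    x: enter (5,3) at t=0.7454
    y: enter (5,4) at t=1.6228
    x: enter (6,4) at t=1.7807
    x: enter (7,4) at t=2.8160 ← occupied
  → r_3 = 2.8160
beam 4: φ=0°, α=60°
  dir = (cos 60°, sin 60°) = (0.5000, 0.8660); from cell (4,3)
  next x-line at t=1.4400, next y-line at t=0.4850; Δt_x=2.0000, Δt_y=1.1547
    y: enter (4,4) at t=0.4850
    x: enter (5,4) at t=1.4400
    y: enter (5,5) at t=1.6397
    y: enter (5,6) at t=2.7944
    x: enter (6,6) at t=3.4400
    y: enter (6,7) at t=3.9491
    y: enter (6,8) at t=5.1038
    x: enter (7,8) at t=5.4400 ← occupied
  → r_4 = 5.4400
beam 5: φ=45°, α=105°
  dir = (cos 105°, sin 105°) = (-0.2588, 0.9659); from cell (4,3)
  next x-line at t=1.0818, next y-line at t=0.4348; Δt_x=3.8637, Δt_y=1.0353
    y: enter (4,4) at t=0.4348
    x: enter (3,4) at t=1.0818
    y: enter (3,5) at t=1.4701 ← occupied
  → r_5 = 1.4701
beam 6: φ=90°, α=150°
  dir = (cos 150°, sin 150°) = (-0.8660, 0.5000); from cell (4,3)
  next x-line at t=0.3233, next y-line at t=0.8400; Δt_x=1.1547, Δt_y=2.0000
    x: enter (3,3) at t=0.3233
    y: enter (3,4) at t=0.8400
    x: enter (2,4) at t=1.4780 ← occupied
  → r_6 = 1.4780
beam 7: φ=135°, α=195°
  dir = (cos 195°, sin 195°) = (-0.9659, -0.2588); from cell (4,3)
  next x-line at t=0.2899, next y-line at t=2.2409; Δt_x=1.0353, Δt_y=3.8637
    x: enter (3,3) at t=0.2899
    x: enter (2,3) at t=1.3252
    y: enter (2,2) at t=2.2409
    x: enter (1,2) at t=2.3604
    x: enter (0,2) at t=3.3957 ← occupied
  → r_7 = 3.3957

ranges = [2.6710, 1.9861, 2.8160, 5.4400, 1.4701, 1.4780, 3.3957]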